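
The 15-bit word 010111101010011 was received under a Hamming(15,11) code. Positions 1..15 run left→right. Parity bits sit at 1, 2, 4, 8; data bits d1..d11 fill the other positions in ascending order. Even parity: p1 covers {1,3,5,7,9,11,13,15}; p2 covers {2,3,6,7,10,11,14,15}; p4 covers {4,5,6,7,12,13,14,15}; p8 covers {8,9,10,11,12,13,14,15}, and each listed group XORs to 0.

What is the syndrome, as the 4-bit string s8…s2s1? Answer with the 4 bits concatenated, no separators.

s1 (pos 1,3,5,7,9,11,13,15): 0⊕0⊕1⊕1⊕1⊕1⊕0⊕1 = 1
s2 (pos 2,3,6,7,10,11,14,15): 1⊕0⊕1⊕1⊕0⊕1⊕1⊕1 = 0
s4 (pos 4,5,6,7,12,13,14,15): 1⊕1⊕1⊕1⊕0⊕0⊕1⊕1 = 0
s8 (pos 8,9,10,11,12,13,14,15): 0⊕1⊕0⊕1⊕0⊕0⊕1⊕1 = 0
Syndrome s8…s1 = 0001 → error at position 1.

0001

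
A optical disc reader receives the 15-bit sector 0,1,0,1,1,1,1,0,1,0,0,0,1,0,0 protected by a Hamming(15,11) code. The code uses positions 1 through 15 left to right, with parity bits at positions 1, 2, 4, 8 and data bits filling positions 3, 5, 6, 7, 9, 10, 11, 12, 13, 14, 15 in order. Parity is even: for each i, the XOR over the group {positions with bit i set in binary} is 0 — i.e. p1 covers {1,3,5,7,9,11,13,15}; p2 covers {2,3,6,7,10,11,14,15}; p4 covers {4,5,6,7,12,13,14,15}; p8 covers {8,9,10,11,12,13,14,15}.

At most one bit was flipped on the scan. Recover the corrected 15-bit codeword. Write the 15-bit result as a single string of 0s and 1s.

010110101000100

s1 (pos 1,3,5,7,9,11,13,15): 0⊕0⊕1⊕1⊕1⊕0⊕1⊕0 = 0
s2 (pos 2,3,6,7,10,11,14,15): 1⊕0⊕1⊕1⊕0⊕0⊕0⊕0 = 1
s4 (pos 4,5,6,7,12,13,14,15): 1⊕1⊕1⊕1⊕0⊕1⊕0⊕0 = 1
s8 (pos 8,9,10,11,12,13,14,15): 0⊕1⊕0⊕0⊕0⊕1⊕0⊕0 = 0
Syndrome s8…s1 = 0110 → error at position 6.
Flip position 6: 010111101000100 → 010110101000100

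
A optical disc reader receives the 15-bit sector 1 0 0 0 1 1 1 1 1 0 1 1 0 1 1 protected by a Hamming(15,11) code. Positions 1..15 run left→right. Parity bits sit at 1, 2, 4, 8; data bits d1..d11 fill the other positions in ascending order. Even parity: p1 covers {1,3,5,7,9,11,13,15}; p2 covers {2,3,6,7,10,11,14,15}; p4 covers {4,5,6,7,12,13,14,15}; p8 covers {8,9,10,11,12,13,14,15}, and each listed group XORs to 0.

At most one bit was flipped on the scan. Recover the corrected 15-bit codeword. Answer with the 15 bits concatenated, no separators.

110011111011011

s1 (pos 1,3,5,7,9,11,13,15): 1⊕0⊕1⊕1⊕1⊕1⊕0⊕1 = 0
s2 (pos 2,3,6,7,10,11,14,15): 0⊕0⊕1⊕1⊕0⊕1⊕1⊕1 = 1
s4 (pos 4,5,6,7,12,13,14,15): 0⊕1⊕1⊕1⊕1⊕0⊕1⊕1 = 0
s8 (pos 8,9,10,11,12,13,14,15): 1⊕1⊕0⊕1⊕1⊕0⊕1⊕1 = 0
Syndrome s8…s1 = 0010 → error at position 2.
Flip position 2: 100011111011011 → 110011111011011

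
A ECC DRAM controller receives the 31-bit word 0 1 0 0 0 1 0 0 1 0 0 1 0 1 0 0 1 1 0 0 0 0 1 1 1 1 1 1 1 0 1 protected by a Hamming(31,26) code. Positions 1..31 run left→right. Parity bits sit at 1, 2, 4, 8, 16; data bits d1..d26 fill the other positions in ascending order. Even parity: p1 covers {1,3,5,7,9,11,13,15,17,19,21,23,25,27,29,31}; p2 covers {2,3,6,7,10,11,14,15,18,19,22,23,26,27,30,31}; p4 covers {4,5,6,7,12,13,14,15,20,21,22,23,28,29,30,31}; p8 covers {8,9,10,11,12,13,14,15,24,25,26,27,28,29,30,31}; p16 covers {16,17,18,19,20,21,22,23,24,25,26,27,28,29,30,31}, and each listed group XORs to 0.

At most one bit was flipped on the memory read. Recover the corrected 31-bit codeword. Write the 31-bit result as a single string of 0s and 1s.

s1 (pos 1,3,5,7,9,11,13,15,17,19,21,23,25,27,29,31): 0⊕0⊕0⊕0⊕1⊕0⊕0⊕0⊕1⊕0⊕0⊕1⊕1⊕1⊕1⊕1 = 1
s2 (pos 2,3,6,7,10,11,14,15,18,19,22,23,26,27,30,31): 1⊕0⊕1⊕0⊕0⊕0⊕1⊕0⊕1⊕0⊕0⊕1⊕1⊕1⊕0⊕1 = 0
s4 (pos 4,5,6,7,12,13,14,15,20,21,22,23,28,29,30,31): 0⊕0⊕1⊕0⊕1⊕0⊕1⊕0⊕0⊕0⊕0⊕1⊕1⊕1⊕0⊕1 = 1
s8 (pos 8,9,10,11,12,13,14,15,24,25,26,27,28,29,30,31): 0⊕1⊕0⊕0⊕1⊕0⊕1⊕0⊕1⊕1⊕1⊕1⊕1⊕1⊕0⊕1 = 0
s16 (pos 16,17,18,19,20,21,22,23,24,25,26,27,28,29,30,31): 0⊕1⊕1⊕0⊕0⊕0⊕0⊕1⊕1⊕1⊕1⊕1⊕1⊕1⊕0⊕1 = 0
Syndrome s16…s1 = 00101 → error at position 5.
Flip position 5: 0100010010010100110000111111101 → 0100110010010100110000111111101

0100110010010100110000111111101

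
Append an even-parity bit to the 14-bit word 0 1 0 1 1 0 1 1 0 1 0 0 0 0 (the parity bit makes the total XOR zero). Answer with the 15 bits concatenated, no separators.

XOR of the 14 data bits: 0⊕1⊕0⊕1⊕1⊕0⊕1⊕1⊕0⊕1⊕0⊕0⊕0⊕0 = 0
Parity bit = 0 (so all 15 bits XOR to 0).

010110110100000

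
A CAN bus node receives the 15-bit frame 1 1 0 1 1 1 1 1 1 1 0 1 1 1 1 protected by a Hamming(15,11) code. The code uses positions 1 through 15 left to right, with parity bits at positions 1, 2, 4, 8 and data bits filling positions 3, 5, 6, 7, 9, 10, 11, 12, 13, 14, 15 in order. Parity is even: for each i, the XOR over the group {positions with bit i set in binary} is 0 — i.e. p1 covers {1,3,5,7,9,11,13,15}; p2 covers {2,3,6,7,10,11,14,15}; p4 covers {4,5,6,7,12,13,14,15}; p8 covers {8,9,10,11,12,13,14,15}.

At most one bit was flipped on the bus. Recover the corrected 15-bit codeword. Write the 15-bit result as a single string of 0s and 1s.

s1 (pos 1,3,5,7,9,11,13,15): 1⊕0⊕1⊕1⊕1⊕0⊕1⊕1 = 0
s2 (pos 2,3,6,7,10,11,14,15): 1⊕0⊕1⊕1⊕1⊕0⊕1⊕1 = 0
s4 (pos 4,5,6,7,12,13,14,15): 1⊕1⊕1⊕1⊕1⊕1⊕1⊕1 = 0
s8 (pos 8,9,10,11,12,13,14,15): 1⊕1⊕1⊕0⊕1⊕1⊕1⊕1 = 1
Syndrome s8…s1 = 1000 → error at position 8.
Flip position 8: 110111111101111 → 110111101101111

110111101101111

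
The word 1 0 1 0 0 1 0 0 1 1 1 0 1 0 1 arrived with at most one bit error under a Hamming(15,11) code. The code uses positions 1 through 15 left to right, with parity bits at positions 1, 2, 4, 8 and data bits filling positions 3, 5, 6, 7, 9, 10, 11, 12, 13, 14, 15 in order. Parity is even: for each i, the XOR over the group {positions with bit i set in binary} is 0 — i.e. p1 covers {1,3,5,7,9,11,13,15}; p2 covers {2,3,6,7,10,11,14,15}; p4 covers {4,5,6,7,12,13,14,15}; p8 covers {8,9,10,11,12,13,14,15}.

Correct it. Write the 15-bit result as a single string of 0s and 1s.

s1 (pos 1,3,5,7,9,11,13,15): 1⊕1⊕0⊕0⊕1⊕1⊕1⊕1 = 0
s2 (pos 2,3,6,7,10,11,14,15): 0⊕1⊕1⊕0⊕1⊕1⊕0⊕1 = 1
s4 (pos 4,5,6,7,12,13,14,15): 0⊕0⊕1⊕0⊕0⊕1⊕0⊕1 = 1
s8 (pos 8,9,10,11,12,13,14,15): 0⊕1⊕1⊕1⊕0⊕1⊕0⊕1 = 1
Syndrome s8…s1 = 1110 → error at position 14.
Flip position 14: 101001001110101 → 101001001110111

101001001110111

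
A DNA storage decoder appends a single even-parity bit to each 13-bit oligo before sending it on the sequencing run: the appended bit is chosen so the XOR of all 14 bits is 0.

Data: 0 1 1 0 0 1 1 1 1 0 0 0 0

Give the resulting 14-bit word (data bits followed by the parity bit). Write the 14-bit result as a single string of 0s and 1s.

XOR of the 13 data bits: 0⊕1⊕1⊕0⊕0⊕1⊕1⊕1⊕1⊕0⊕0⊕0⊕0 = 0
Parity bit = 0 (so all 14 bits XOR to 0).

01100111100000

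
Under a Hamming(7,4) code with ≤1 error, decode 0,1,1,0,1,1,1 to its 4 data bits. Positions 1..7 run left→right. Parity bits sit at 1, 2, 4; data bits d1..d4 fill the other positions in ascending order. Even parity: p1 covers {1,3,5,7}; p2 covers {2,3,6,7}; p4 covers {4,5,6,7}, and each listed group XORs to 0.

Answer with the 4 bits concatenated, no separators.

s1 (pos 1,3,5,7): 0⊕1⊕1⊕1 = 1
s2 (pos 2,3,6,7): 1⊕1⊕1⊕1 = 0
s4 (pos 4,5,6,7): 0⊕1⊕1⊕1 = 1
Syndrome s4…s1 = 101 → error at position 5.
Flip position 5: 0110111 → 0110011
Read data bits from positions 3,5,6,7: 1011

1011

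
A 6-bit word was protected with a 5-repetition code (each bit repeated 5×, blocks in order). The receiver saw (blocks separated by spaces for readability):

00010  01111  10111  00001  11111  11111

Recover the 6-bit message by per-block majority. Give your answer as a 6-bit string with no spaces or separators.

011011

Block 1 (00010): 1 one → 0
Block 2 (01111): 4 ones → 1
Block 3 (10111): 4 ones → 1
Block 4 (00001): 1 one → 0
Block 5 (11111): 5 ones → 1
Block 6 (11111): 5 ones → 1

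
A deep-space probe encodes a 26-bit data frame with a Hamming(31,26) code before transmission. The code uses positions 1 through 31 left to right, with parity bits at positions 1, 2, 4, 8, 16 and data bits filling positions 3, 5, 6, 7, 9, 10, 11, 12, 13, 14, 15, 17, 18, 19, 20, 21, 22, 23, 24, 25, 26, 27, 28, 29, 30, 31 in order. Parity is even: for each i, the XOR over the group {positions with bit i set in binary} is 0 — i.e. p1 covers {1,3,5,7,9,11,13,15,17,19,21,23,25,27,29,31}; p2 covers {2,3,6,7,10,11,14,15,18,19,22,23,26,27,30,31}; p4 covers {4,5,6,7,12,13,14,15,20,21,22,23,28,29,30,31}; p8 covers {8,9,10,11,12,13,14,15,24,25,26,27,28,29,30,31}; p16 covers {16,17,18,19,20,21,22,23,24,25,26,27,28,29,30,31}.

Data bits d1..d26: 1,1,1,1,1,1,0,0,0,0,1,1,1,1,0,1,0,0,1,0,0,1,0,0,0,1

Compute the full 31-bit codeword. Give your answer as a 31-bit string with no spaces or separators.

Place data at non-parity positions: p1 p2 1 p4 1 1 1 p8 1 1 0 0 0 0 1 p16 1 1 1 0 1 0 0 1 0 0 1 0 0 0 1
p1 (pos 1,3,5,7,9,11,13,15,17,19,21,23,25,27,29,31): XOR of data positions = 1⊕1⊕1⊕1⊕0⊕0⊕1⊕1⊕1⊕1⊕0⊕0⊕1⊕0⊕1 = 0
p2 (pos 2,3,6,7,10,11,14,15,18,19,22,23,26,27,30,31): XOR of data positions = 1⊕1⊕1⊕1⊕0⊕0⊕1⊕1⊕1⊕0⊕0⊕0⊕1⊕0⊕1 = 1
p4 (pos 4,5,6,7,12,13,14,15,20,21,22,23,28,29,30,31): XOR of data positions = 1⊕1⊕1⊕0⊕0⊕0⊕1⊕0⊕1⊕0⊕0⊕0⊕0⊕0⊕1 = 0
p8 (pos 8,9,10,11,12,13,14,15,24,25,26,27,28,29,30,31): XOR of data positions = 1⊕1⊕0⊕0⊕0⊕0⊕1⊕1⊕0⊕0⊕1⊕0⊕0⊕0⊕1 = 0
p16 (pos 16,17,18,19,20,21,22,23,24,25,26,27,28,29,30,31): XOR of data positions = 1⊕1⊕1⊕0⊕1⊕0⊕0⊕1⊕0⊕0⊕1⊕0⊕0⊕0⊕1 = 1
Codeword: 0110111011000011111010010010001

0110111011000011111010010010001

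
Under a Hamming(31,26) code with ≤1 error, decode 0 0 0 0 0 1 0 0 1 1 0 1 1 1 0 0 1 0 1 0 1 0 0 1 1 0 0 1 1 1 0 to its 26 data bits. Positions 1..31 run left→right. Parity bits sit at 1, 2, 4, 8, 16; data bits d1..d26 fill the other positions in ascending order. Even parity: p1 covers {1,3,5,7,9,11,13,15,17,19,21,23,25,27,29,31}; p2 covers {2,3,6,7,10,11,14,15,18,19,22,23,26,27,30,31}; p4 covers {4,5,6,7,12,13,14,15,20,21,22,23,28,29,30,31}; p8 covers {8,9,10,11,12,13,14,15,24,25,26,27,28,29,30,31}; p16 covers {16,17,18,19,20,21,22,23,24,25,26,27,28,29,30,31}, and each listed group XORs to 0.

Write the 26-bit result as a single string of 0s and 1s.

10101101110101010011001110

s1 (pos 1,3,5,7,9,11,13,15,17,19,21,23,25,27,29,31): 0⊕0⊕0⊕0⊕1⊕0⊕1⊕0⊕1⊕1⊕1⊕0⊕1⊕0⊕1⊕0 = 1
s2 (pos 2,3,6,7,10,11,14,15,18,19,22,23,26,27,30,31): 0⊕0⊕1⊕0⊕1⊕0⊕1⊕0⊕0⊕1⊕0⊕0⊕0⊕0⊕1⊕0 = 1
s4 (pos 4,5,6,7,12,13,14,15,20,21,22,23,28,29,30,31): 0⊕0⊕1⊕0⊕1⊕1⊕1⊕0⊕0⊕1⊕0⊕0⊕1⊕1⊕1⊕0 = 0
s8 (pos 8,9,10,11,12,13,14,15,24,25,26,27,28,29,30,31): 0⊕1⊕1⊕0⊕1⊕1⊕1⊕0⊕1⊕1⊕0⊕0⊕1⊕1⊕1⊕0 = 0
s16 (pos 16,17,18,19,20,21,22,23,24,25,26,27,28,29,30,31): 0⊕1⊕0⊕1⊕0⊕1⊕0⊕0⊕1⊕1⊕0⊕0⊕1⊕1⊕1⊕0 = 0
Syndrome s16…s1 = 00011 → error at position 3.
Flip position 3: 0000010011011100101010011001110 → 0010010011011100101010011001110
Read data bits from positions 3,5,6,7,9,10,11,12,13,14,15,17,18,19,20,21,22,23,24,25,26,27,28,29,30,31: 10101101110101010011001110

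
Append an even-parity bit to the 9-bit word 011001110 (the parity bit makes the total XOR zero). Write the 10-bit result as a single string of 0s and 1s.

XOR of the 9 data bits: 0⊕1⊕1⊕0⊕0⊕1⊕1⊕1⊕0 = 1
Parity bit = 1 (so all 10 bits XOR to 0).

0110011101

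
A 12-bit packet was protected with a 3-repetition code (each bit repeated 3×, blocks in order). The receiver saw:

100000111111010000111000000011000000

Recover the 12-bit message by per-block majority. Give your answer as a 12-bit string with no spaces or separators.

Block 1 (100): 1 one → 0
Block 2 (000): 0 ones → 0
Block 3 (111): 3 ones → 1
Block 4 (111): 3 ones → 1
Block 5 (010): 1 one → 0
Block 6 (000): 0 ones → 0
Block 7 (111): 3 ones → 1
Block 8 (000): 0 ones → 0
Block 9 (000): 0 ones → 0
Block 10 (011): 2 ones → 1
Block 11 (000): 0 ones → 0
Block 12 (000): 0 ones → 0

001100100100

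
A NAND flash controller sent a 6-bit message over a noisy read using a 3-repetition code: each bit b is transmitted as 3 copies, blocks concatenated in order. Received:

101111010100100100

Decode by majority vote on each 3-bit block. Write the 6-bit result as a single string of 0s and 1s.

110000

Block 1 (101): 2 ones → 1
Block 2 (111): 3 ones → 1
Block 3 (010): 1 one → 0
Block 4 (100): 1 one → 0
Block 5 (100): 1 one → 0
Block 6 (100): 1 one → 0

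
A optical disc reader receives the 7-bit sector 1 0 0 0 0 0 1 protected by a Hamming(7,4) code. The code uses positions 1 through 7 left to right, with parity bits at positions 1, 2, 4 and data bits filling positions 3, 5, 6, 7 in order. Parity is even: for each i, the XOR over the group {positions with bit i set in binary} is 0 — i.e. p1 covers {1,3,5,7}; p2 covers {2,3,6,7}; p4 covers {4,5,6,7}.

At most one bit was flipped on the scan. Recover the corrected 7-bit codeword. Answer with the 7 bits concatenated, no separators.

1000011

s1 (pos 1,3,5,7): 1⊕0⊕0⊕1 = 0
s2 (pos 2,3,6,7): 0⊕0⊕0⊕1 = 1
s4 (pos 4,5,6,7): 0⊕0⊕0⊕1 = 1
Syndrome s4…s1 = 110 → error at position 6.
Flip position 6: 1000001 → 1000011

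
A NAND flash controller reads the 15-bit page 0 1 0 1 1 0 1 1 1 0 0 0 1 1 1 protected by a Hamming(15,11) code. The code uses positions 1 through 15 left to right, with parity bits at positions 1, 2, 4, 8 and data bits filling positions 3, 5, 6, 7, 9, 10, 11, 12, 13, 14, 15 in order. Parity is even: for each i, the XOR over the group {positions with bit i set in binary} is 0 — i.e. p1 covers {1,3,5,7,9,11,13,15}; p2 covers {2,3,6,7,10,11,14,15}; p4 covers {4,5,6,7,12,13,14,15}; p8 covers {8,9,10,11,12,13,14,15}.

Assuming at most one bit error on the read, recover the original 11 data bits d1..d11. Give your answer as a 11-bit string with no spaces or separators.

s1 (pos 1,3,5,7,9,11,13,15): 0⊕0⊕1⊕1⊕1⊕0⊕1⊕1 = 1
s2 (pos 2,3,6,7,10,11,14,15): 1⊕0⊕0⊕1⊕0⊕0⊕1⊕1 = 0
s4 (pos 4,5,6,7,12,13,14,15): 1⊕1⊕0⊕1⊕0⊕1⊕1⊕1 = 0
s8 (pos 8,9,10,11,12,13,14,15): 1⊕1⊕0⊕0⊕0⊕1⊕1⊕1 = 1
Syndrome s8…s1 = 1001 → error at position 9.
Flip position 9: 010110111000111 → 010110110000111
Read data bits from positions 3,5,6,7,9,10,11,12,13,14,15: 01010000111

01010000111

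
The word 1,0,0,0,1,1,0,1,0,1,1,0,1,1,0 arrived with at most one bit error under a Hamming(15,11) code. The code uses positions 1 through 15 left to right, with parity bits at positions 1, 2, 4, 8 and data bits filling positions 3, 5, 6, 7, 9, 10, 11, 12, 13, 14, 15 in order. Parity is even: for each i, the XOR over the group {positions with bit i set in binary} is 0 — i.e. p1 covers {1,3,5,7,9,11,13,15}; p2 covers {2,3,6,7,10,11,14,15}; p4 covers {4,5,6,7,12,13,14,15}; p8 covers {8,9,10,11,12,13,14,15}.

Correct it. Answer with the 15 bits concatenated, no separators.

s1 (pos 1,3,5,7,9,11,13,15): 1⊕0⊕1⊕0⊕0⊕1⊕1⊕0 = 0
s2 (pos 2,3,6,7,10,11,14,15): 0⊕0⊕1⊕0⊕1⊕1⊕1⊕0 = 0
s4 (pos 4,5,6,7,12,13,14,15): 0⊕1⊕1⊕0⊕0⊕1⊕1⊕0 = 0
s8 (pos 8,9,10,11,12,13,14,15): 1⊕0⊕1⊕1⊕0⊕1⊕1⊕0 = 1
Syndrome s8…s1 = 1000 → error at position 8.
Flip position 8: 100011010110110 → 100011000110110

100011000110110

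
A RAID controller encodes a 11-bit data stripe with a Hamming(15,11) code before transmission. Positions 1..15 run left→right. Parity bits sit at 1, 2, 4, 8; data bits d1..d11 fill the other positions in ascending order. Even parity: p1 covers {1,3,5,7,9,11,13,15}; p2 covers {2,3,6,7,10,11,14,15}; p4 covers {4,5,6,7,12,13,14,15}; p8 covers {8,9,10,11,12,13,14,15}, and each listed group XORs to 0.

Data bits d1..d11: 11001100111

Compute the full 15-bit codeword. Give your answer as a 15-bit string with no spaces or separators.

101010011100111

Place data at non-parity positions: p1 p2 1 p4 1 0 0 p8 1 1 0 0 1 1 1
p1 (pos 1,3,5,7,9,11,13,15): XOR of data positions = 1⊕1⊕0⊕1⊕0⊕1⊕1 = 1
p2 (pos 2,3,6,7,10,11,14,15): XOR of data positions = 1⊕0⊕0⊕1⊕0⊕1⊕1 = 0
p4 (pos 4,5,6,7,12,13,14,15): XOR of data positions = 1⊕0⊕0⊕0⊕1⊕1⊕1 = 0
p8 (pos 8,9,10,11,12,13,14,15): XOR of data positions = 1⊕1⊕0⊕0⊕1⊕1⊕1 = 1
Codeword: 101010011100111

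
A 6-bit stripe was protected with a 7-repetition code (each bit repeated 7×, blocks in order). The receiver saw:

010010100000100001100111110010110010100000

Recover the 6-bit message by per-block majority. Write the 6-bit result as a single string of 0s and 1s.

Block 1 (0100101): 3 ones → 0
Block 2 (0000010): 1 one → 0
Block 3 (0001100): 2 ones → 0
Block 4 (1111100): 5 ones → 1
Block 5 (1011001): 4 ones → 1
Block 6 (0100000): 1 one → 0

000110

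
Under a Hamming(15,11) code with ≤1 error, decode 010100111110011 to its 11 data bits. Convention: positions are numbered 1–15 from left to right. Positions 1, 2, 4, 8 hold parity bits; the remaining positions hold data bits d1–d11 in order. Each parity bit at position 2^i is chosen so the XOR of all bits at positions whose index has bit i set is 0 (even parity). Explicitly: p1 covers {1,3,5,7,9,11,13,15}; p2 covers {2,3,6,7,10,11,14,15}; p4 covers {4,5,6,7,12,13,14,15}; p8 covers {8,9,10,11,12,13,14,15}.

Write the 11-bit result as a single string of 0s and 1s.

s1 (pos 1,3,5,7,9,11,13,15): 0⊕0⊕0⊕1⊕1⊕1⊕0⊕1 = 0
s2 (pos 2,3,6,7,10,11,14,15): 1⊕0⊕0⊕1⊕1⊕1⊕1⊕1 = 0
s4 (pos 4,5,6,7,12,13,14,15): 1⊕0⊕0⊕1⊕0⊕0⊕1⊕1 = 0
s8 (pos 8,9,10,11,12,13,14,15): 1⊕1⊕1⊕1⊕0⊕0⊕1⊕1 = 0
Syndrome s8…s1 = 0000 → no error.
Read data bits from positions 3,5,6,7,9,10,11,12,13,14,15: 00011110011

00011110011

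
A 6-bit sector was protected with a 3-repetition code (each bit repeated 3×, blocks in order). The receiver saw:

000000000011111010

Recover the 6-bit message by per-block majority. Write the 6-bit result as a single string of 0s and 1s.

Block 1 (000): 0 ones → 0
Block 2 (000): 0 ones → 0
Block 3 (000): 0 ones → 0
Block 4 (011): 2 ones → 1
Block 5 (111): 3 ones → 1
Block 6 (010): 1 one → 0

000110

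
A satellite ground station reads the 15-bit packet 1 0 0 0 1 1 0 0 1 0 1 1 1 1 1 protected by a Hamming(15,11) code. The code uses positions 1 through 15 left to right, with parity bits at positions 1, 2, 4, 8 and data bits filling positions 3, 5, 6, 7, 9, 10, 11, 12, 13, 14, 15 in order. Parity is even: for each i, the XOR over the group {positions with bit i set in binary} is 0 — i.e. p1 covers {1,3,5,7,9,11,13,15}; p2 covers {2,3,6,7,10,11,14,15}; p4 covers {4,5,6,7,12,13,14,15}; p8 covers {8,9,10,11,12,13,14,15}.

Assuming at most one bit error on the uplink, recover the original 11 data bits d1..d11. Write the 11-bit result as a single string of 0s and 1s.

s1 (pos 1,3,5,7,9,11,13,15): 1⊕0⊕1⊕0⊕1⊕1⊕1⊕1 = 0
s2 (pos 2,3,6,7,10,11,14,15): 0⊕0⊕1⊕0⊕0⊕1⊕1⊕1 = 0
s4 (pos 4,5,6,7,12,13,14,15): 0⊕1⊕1⊕0⊕1⊕1⊕1⊕1 = 0
s8 (pos 8,9,10,11,12,13,14,15): 0⊕1⊕0⊕1⊕1⊕1⊕1⊕1 = 0
Syndrome s8…s1 = 0000 → no error.
Read data bits from positions 3,5,6,7,9,10,11,12,13,14,15: 01101011111

01101011111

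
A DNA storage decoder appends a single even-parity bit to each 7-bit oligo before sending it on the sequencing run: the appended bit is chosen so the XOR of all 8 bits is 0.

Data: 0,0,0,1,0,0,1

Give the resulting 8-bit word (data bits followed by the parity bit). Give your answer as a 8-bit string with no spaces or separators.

XOR of the 7 data bits: 0⊕0⊕0⊕1⊕0⊕0⊕1 = 0
Parity bit = 0 (so all 8 bits XOR to 0).

00010010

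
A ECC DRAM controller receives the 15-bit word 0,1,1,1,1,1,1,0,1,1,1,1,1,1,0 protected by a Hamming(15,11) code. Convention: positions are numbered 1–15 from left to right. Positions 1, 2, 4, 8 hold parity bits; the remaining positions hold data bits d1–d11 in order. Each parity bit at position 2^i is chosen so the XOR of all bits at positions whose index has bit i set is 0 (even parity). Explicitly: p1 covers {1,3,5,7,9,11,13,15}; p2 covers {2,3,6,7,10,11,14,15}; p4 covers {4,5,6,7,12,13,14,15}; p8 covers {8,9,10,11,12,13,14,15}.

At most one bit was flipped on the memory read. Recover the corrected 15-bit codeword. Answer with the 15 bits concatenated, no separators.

s1 (pos 1,3,5,7,9,11,13,15): 0⊕1⊕1⊕1⊕1⊕1⊕1⊕0 = 0
s2 (pos 2,3,6,7,10,11,14,15): 1⊕1⊕1⊕1⊕1⊕1⊕1⊕0 = 1
s4 (pos 4,5,6,7,12,13,14,15): 1⊕1⊕1⊕1⊕1⊕1⊕1⊕0 = 1
s8 (pos 8,9,10,11,12,13,14,15): 0⊕1⊕1⊕1⊕1⊕1⊕1⊕0 = 0
Syndrome s8…s1 = 0110 → error at position 6.
Flip position 6: 011111101111110 → 011110101111110

011110101111110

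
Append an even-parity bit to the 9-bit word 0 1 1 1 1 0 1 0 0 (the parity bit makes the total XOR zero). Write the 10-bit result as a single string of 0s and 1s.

XOR of the 9 data bits: 0⊕1⊕1⊕1⊕1⊕0⊕1⊕0⊕0 = 1
Parity bit = 1 (so all 10 bits XOR to 0).

0111101001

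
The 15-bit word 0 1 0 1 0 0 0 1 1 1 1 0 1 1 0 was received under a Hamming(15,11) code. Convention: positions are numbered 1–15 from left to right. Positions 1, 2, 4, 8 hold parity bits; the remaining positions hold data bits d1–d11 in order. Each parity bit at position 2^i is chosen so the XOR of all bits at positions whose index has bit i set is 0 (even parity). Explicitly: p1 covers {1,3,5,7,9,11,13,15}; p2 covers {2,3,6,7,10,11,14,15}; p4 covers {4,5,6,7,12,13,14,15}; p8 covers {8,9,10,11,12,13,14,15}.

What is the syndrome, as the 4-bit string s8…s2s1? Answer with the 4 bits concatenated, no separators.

0101

s1 (pos 1,3,5,7,9,11,13,15): 0⊕0⊕0⊕0⊕1⊕1⊕1⊕0 = 1
s2 (pos 2,3,6,7,10,11,14,15): 1⊕0⊕0⊕0⊕1⊕1⊕1⊕0 = 0
s4 (pos 4,5,6,7,12,13,14,15): 1⊕0⊕0⊕0⊕0⊕1⊕1⊕0 = 1
s8 (pos 8,9,10,11,12,13,14,15): 1⊕1⊕1⊕1⊕0⊕1⊕1⊕0 = 0
Syndrome s8…s1 = 0101 → error at position 5.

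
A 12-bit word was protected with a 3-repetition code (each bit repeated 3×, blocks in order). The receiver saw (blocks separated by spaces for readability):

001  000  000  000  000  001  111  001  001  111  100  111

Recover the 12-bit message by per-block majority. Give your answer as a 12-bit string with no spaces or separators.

Block 1 (001): 1 one → 0
Block 2 (000): 0 ones → 0
Block 3 (000): 0 ones → 0
Block 4 (000): 0 ones → 0
Block 5 (000): 0 ones → 0
Block 6 (001): 1 one → 0
Block 7 (111): 3 ones → 1
Block 8 (001): 1 one → 0
Block 9 (001): 1 one → 0
Block 10 (111): 3 ones → 1
Block 11 (100): 1 one → 0
Block 12 (111): 3 ones → 1

000000100101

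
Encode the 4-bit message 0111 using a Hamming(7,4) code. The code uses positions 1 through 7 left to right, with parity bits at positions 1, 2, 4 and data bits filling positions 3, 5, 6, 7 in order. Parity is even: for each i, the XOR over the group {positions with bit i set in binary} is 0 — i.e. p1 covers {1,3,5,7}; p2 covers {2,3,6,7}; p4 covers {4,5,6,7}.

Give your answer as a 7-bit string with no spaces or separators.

0001111

Place data at non-parity positions: p1 p2 0 p4 1 1 1
p1 (pos 1,3,5,7): XOR of data positions = 0⊕1⊕1 = 0
p2 (pos 2,3,6,7): XOR of data positions = 0⊕1⊕1 = 0
p4 (pos 4,5,6,7): XOR of data positions = 1⊕1⊕1 = 1
Codeword: 0001111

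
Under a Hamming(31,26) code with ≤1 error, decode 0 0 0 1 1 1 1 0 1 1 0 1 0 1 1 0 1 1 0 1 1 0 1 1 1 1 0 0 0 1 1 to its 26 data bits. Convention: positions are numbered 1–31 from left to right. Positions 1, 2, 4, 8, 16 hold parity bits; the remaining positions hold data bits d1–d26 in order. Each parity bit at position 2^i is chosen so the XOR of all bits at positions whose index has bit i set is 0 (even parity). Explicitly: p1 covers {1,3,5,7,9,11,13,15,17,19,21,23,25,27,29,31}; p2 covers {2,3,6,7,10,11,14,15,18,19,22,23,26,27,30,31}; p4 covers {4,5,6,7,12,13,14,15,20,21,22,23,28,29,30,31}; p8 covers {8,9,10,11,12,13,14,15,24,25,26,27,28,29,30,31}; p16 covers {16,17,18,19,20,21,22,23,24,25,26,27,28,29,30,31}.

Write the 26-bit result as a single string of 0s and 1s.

01111101011110110111100011

s1 (pos 1,3,5,7,9,11,13,15,17,19,21,23,25,27,29,31): 0⊕0⊕1⊕1⊕1⊕0⊕0⊕1⊕1⊕0⊕1⊕1⊕1⊕0⊕0⊕1 = 1
s2 (pos 2,3,6,7,10,11,14,15,18,19,22,23,26,27,30,31): 0⊕0⊕1⊕1⊕1⊕0⊕1⊕1⊕1⊕0⊕0⊕1⊕1⊕0⊕1⊕1 = 0
s4 (pos 4,5,6,7,12,13,14,15,20,21,22,23,28,29,30,31): 1⊕1⊕1⊕1⊕1⊕0⊕1⊕1⊕1⊕1⊕0⊕1⊕0⊕0⊕1⊕1 = 0
s8 (pos 8,9,10,11,12,13,14,15,24,25,26,27,28,29,30,31): 0⊕1⊕1⊕0⊕1⊕0⊕1⊕1⊕1⊕1⊕1⊕0⊕0⊕0⊕1⊕1 = 0
s16 (pos 16,17,18,19,20,21,22,23,24,25,26,27,28,29,30,31): 0⊕1⊕1⊕0⊕1⊕1⊕0⊕1⊕1⊕1⊕1⊕0⊕0⊕0⊕1⊕1 = 0
Syndrome s16…s1 = 00001 → error at position 1.
Flip position 1: 0001111011010110110110111100011 → 1001111011010110110110111100011
Read data bits from positions 3,5,6,7,9,10,11,12,13,14,15,17,18,19,20,21,22,23,24,25,26,27,28,29,30,31: 01111101011110110111100011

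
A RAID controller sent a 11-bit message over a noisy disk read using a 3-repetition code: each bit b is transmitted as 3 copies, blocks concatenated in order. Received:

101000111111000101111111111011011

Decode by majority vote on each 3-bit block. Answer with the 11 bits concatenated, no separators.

10110111111

Block 1 (101): 2 ones → 1
Block 2 (000): 0 ones → 0
Block 3 (111): 3 ones → 1
Block 4 (111): 3 ones → 1
Block 5 (000): 0 ones → 0
Block 6 (101): 2 ones → 1
Block 7 (111): 3 ones → 1
Block 8 (111): 3 ones → 1
Block 9 (111): 3 ones → 1
Block 10 (011): 2 ones → 1
Block 11 (011): 2 ones → 1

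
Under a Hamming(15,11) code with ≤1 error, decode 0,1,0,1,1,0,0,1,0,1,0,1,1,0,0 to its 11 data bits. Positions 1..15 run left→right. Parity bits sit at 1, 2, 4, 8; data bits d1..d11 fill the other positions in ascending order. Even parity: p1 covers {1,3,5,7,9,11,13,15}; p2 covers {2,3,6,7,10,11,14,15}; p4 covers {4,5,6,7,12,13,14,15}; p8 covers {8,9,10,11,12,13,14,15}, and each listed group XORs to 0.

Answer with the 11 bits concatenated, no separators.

01000101100

s1 (pos 1,3,5,7,9,11,13,15): 0⊕0⊕1⊕0⊕0⊕0⊕1⊕0 = 0
s2 (pos 2,3,6,7,10,11,14,15): 1⊕0⊕0⊕0⊕1⊕0⊕0⊕0 = 0
s4 (pos 4,5,6,7,12,13,14,15): 1⊕1⊕0⊕0⊕1⊕1⊕0⊕0 = 0
s8 (pos 8,9,10,11,12,13,14,15): 1⊕0⊕1⊕0⊕1⊕1⊕0⊕0 = 0
Syndrome s8…s1 = 0000 → no error.
Read data bits from positions 3,5,6,7,9,10,11,12,13,14,15: 01000101100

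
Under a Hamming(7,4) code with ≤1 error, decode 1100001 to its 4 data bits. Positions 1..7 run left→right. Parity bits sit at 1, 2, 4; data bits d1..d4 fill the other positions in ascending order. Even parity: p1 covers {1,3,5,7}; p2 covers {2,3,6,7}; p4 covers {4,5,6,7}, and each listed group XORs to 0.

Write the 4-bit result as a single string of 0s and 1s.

0001

s1 (pos 1,3,5,7): 1⊕0⊕0⊕1 = 0
s2 (pos 2,3,6,7): 1⊕0⊕0⊕1 = 0
s4 (pos 4,5,6,7): 0⊕0⊕0⊕1 = 1
Syndrome s4…s1 = 100 → error at position 4.
Flip position 4: 1100001 → 1101001
Read data bits from positions 3,5,6,7: 0001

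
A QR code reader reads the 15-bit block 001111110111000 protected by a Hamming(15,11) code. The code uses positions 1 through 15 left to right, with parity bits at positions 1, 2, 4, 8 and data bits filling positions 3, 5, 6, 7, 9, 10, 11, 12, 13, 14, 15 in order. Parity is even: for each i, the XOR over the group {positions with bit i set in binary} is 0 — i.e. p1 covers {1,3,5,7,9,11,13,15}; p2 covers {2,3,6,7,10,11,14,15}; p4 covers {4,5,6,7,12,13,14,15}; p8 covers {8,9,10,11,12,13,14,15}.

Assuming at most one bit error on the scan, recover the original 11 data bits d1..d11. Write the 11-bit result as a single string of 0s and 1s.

11010111000

s1 (pos 1,3,5,7,9,11,13,15): 0⊕1⊕1⊕1⊕0⊕1⊕0⊕0 = 0
s2 (pos 2,3,6,7,10,11,14,15): 0⊕1⊕1⊕1⊕1⊕1⊕0⊕0 = 1
s4 (pos 4,5,6,7,12,13,14,15): 1⊕1⊕1⊕1⊕1⊕0⊕0⊕0 = 1
s8 (pos 8,9,10,11,12,13,14,15): 1⊕0⊕1⊕1⊕1⊕0⊕0⊕0 = 0
Syndrome s8…s1 = 0110 → error at position 6.
Flip position 6: 001111110111000 → 001110110111000
Read data bits from positions 3,5,6,7,9,10,11,12,13,14,15: 11010111000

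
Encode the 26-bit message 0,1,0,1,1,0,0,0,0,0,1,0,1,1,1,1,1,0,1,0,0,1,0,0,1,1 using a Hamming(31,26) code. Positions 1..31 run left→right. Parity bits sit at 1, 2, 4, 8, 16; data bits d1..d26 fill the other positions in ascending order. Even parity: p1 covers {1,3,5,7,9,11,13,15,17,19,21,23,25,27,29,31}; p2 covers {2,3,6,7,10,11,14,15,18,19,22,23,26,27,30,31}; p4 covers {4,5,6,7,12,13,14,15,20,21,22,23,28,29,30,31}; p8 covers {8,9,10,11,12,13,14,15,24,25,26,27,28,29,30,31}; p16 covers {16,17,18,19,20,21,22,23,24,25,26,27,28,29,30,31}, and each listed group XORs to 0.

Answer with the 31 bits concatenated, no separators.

0000101010000011011111010010011

Place data at non-parity positions: p1 p2 0 p4 1 0 1 p8 1 0 0 0 0 0 1 p16 0 1 1 1 1 1 0 1 0 0 1 0 0 1 1
p1 (pos 1,3,5,7,9,11,13,15,17,19,21,23,25,27,29,31): XOR of data positions = 0⊕1⊕1⊕1⊕0⊕0⊕1⊕0⊕1⊕1⊕0⊕0⊕1⊕0⊕1 = 0
p2 (pos 2,3,6,7,10,11,14,15,18,19,22,23,26,27,30,31): XOR of data positions = 0⊕0⊕1⊕0⊕0⊕0⊕1⊕1⊕1⊕1⊕0⊕0⊕1⊕1⊕1 = 0
p4 (pos 4,5,6,7,12,13,14,15,20,21,22,23,28,29,30,31): XOR of data positions = 1⊕0⊕1⊕0⊕0⊕0⊕1⊕1⊕1⊕1⊕0⊕0⊕0⊕1⊕1 = 0
p8 (pos 8,9,10,11,12,13,14,15,24,25,26,27,28,29,30,31): XOR of data positions = 1⊕0⊕0⊕0⊕0⊕0⊕1⊕1⊕0⊕0⊕1⊕0⊕0⊕1⊕1 = 0
p16 (pos 16,17,18,19,20,21,22,23,24,25,26,27,28,29,30,31): XOR of data positions = 0⊕1⊕1⊕1⊕1⊕1⊕0⊕1⊕0⊕0⊕1⊕0⊕0⊕1⊕1 = 1
Codeword: 0000101010000011011111010010011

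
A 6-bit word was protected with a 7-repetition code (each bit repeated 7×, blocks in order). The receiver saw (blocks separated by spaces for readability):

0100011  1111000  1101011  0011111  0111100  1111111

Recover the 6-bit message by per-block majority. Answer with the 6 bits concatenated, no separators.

Block 1 (0100011): 3 ones → 0
Block 2 (1111000): 4 ones → 1
Block 3 (1101011): 5 ones → 1
Block 4 (0011111): 5 ones → 1
Block 5 (0111100): 4 ones → 1
Block 6 (1111111): 7 ones → 1

011111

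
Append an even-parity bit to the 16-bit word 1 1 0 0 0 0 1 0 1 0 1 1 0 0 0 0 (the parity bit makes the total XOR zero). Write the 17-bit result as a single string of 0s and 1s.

XOR of the 16 data bits: 1⊕1⊕0⊕0⊕0⊕0⊕1⊕0⊕1⊕0⊕1⊕1⊕0⊕0⊕0⊕0 = 0
Parity bit = 0 (so all 17 bits XOR to 0).

11000010101100000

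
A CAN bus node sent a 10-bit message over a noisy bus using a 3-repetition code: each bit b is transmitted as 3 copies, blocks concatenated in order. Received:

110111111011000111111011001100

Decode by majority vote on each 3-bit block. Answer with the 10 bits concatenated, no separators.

1111011100

Block 1 (110): 2 ones → 1
Block 2 (111): 3 ones → 1
Block 3 (111): 3 ones → 1
Block 4 (011): 2 ones → 1
Block 5 (000): 0 ones → 0
Block 6 (111): 3 ones → 1
Block 7 (111): 3 ones → 1
Block 8 (011): 2 ones → 1
Block 9 (001): 1 one → 0
Block 10 (100): 1 one → 0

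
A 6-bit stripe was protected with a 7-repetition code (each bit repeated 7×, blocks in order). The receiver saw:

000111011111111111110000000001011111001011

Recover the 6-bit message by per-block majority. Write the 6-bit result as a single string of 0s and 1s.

011011

Block 1 (0001110): 3 ones → 0
Block 2 (1111111): 7 ones → 1
Block 3 (1111110): 6 ones → 1
Block 4 (0000000): 0 ones → 0
Block 5 (0101111): 5 ones → 1
Block 6 (1001011): 4 ones → 1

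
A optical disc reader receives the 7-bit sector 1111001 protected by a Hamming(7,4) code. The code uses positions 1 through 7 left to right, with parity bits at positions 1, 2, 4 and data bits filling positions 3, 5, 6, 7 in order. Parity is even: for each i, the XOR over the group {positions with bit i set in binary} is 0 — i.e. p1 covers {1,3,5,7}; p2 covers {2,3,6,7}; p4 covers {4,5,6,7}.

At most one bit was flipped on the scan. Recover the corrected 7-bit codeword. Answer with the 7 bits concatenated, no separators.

s1 (pos 1,3,5,7): 1⊕1⊕0⊕1 = 1
s2 (pos 2,3,6,7): 1⊕1⊕0⊕1 = 1
s4 (pos 4,5,6,7): 1⊕0⊕0⊕1 = 0
Syndrome s4…s1 = 011 → error at position 3.
Flip position 3: 1111001 → 1101001

1101001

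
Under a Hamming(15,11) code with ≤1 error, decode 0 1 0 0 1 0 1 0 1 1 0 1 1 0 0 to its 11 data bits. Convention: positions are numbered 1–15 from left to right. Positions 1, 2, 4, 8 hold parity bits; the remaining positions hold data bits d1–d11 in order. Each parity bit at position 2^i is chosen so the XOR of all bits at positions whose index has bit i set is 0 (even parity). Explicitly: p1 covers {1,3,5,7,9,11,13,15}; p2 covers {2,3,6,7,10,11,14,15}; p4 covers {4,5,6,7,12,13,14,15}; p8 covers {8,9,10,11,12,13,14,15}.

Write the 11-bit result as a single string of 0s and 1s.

s1 (pos 1,3,5,7,9,11,13,15): 0⊕0⊕1⊕1⊕1⊕0⊕1⊕0 = 0
s2 (pos 2,3,6,7,10,11,14,15): 1⊕0⊕0⊕1⊕1⊕0⊕0⊕0 = 1
s4 (pos 4,5,6,7,12,13,14,15): 0⊕1⊕0⊕1⊕1⊕1⊕0⊕0 = 0
s8 (pos 8,9,10,11,12,13,14,15): 0⊕1⊕1⊕0⊕1⊕1⊕0⊕0 = 0
Syndrome s8…s1 = 0010 → error at position 2.
Flip position 2: 010010101101100 → 000010101101100
Read data bits from positions 3,5,6,7,9,10,11,12,13,14,15: 01011101100

01011101100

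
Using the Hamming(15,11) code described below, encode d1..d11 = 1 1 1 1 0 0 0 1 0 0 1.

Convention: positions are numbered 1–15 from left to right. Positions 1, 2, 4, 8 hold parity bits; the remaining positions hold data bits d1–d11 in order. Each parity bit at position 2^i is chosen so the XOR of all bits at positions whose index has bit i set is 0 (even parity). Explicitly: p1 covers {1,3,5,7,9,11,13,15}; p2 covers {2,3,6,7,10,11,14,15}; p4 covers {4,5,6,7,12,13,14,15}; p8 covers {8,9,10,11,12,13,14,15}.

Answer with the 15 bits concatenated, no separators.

001111100001001

Place data at non-parity positions: p1 p2 1 p4 1 1 1 p8 0 0 0 1 0 0 1
p1 (pos 1,3,5,7,9,11,13,15): XOR of data positions = 1⊕1⊕1⊕0⊕0⊕0⊕1 = 0
p2 (pos 2,3,6,7,10,11,14,15): XOR of data positions = 1⊕1⊕1⊕0⊕0⊕0⊕1 = 0
p4 (pos 4,5,6,7,12,13,14,15): XOR of data positions = 1⊕1⊕1⊕1⊕0⊕0⊕1 = 1
p8 (pos 8,9,10,11,12,13,14,15): XOR of data positions = 0⊕0⊕0⊕1⊕0⊕0⊕1 = 0
Codeword: 001111100001001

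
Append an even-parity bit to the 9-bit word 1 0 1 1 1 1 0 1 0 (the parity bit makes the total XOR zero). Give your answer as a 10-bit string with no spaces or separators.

XOR of the 9 data bits: 1⊕0⊕1⊕1⊕1⊕1⊕0⊕1⊕0 = 0
Parity bit = 0 (so all 10 bits XOR to 0).

1011110100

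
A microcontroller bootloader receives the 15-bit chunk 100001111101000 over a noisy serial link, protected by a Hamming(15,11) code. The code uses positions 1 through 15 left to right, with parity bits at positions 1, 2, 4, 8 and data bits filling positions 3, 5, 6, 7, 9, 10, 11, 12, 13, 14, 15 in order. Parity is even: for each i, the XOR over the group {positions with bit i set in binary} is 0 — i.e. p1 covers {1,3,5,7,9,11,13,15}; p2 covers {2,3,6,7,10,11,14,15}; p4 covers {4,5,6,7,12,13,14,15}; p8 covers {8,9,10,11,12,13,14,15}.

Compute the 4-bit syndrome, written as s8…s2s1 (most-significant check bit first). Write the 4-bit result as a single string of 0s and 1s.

s1 (pos 1,3,5,7,9,11,13,15): 1⊕0⊕0⊕1⊕1⊕0⊕0⊕0 = 1
s2 (pos 2,3,6,7,10,11,14,15): 0⊕0⊕1⊕1⊕1⊕0⊕0⊕0 = 1
s4 (pos 4,5,6,7,12,13,14,15): 0⊕0⊕1⊕1⊕1⊕0⊕0⊕0 = 1
s8 (pos 8,9,10,11,12,13,14,15): 1⊕1⊕1⊕0⊕1⊕0⊕0⊕0 = 0
Syndrome s8…s1 = 0111 → error at position 7.

0111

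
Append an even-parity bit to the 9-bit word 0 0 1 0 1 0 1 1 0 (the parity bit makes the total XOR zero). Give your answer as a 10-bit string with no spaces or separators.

0010101100

XOR of the 9 data bits: 0⊕0⊕1⊕0⊕1⊕0⊕1⊕1⊕0 = 0
Parity bit = 0 (so all 10 bits XOR to 0).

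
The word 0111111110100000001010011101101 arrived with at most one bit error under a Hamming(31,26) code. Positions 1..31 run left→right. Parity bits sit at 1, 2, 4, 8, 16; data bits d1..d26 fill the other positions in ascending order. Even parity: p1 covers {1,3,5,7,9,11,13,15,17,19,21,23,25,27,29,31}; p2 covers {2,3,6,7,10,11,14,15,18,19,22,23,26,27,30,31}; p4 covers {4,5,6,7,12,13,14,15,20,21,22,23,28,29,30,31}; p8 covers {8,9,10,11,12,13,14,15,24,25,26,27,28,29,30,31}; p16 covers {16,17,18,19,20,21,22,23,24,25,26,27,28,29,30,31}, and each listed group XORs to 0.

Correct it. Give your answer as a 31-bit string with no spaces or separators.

s1 (pos 1,3,5,7,9,11,13,15,17,19,21,23,25,27,29,31): 0⊕1⊕1⊕1⊕1⊕1⊕0⊕0⊕0⊕1⊕1⊕0⊕1⊕0⊕1⊕1 = 0
s2 (pos 2,3,6,7,10,11,14,15,18,19,22,23,26,27,30,31): 1⊕1⊕1⊕1⊕0⊕1⊕0⊕0⊕0⊕1⊕0⊕0⊕1⊕0⊕0⊕1 = 0
s4 (pos 4,5,6,7,12,13,14,15,20,21,22,23,28,29,30,31): 1⊕1⊕1⊕1⊕0⊕0⊕0⊕0⊕0⊕1⊕0⊕0⊕1⊕1⊕0⊕1 = 0
s8 (pos 8,9,10,11,12,13,14,15,24,25,26,27,28,29,30,31): 1⊕1⊕0⊕1⊕0⊕0⊕0⊕0⊕1⊕1⊕1⊕0⊕1⊕1⊕0⊕1 = 1
s16 (pos 16,17,18,19,20,21,22,23,24,25,26,27,28,29,30,31): 0⊕0⊕0⊕1⊕0⊕1⊕0⊕0⊕1⊕1⊕1⊕0⊕1⊕1⊕0⊕1 = 0
Syndrome s16…s1 = 01000 → error at position 8.
Flip position 8: 0111111110100000001010011101101 → 0111111010100000001010011101101

0111111010100000001010011101101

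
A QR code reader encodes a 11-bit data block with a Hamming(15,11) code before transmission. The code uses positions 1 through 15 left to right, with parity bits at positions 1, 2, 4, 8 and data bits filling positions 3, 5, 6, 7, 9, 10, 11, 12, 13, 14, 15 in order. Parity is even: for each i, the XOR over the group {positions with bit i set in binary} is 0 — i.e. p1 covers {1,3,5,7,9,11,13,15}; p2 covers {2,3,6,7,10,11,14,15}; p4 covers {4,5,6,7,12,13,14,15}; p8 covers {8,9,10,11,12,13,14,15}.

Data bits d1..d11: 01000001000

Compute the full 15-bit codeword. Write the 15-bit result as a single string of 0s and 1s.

100010010001000

Place data at non-parity positions: p1 p2 0 p4 1 0 0 p8 0 0 0 1 0 0 0
p1 (pos 1,3,5,7,9,11,13,15): XOR of data positions = 0⊕1⊕0⊕0⊕0⊕0⊕0 = 1
p2 (pos 2,3,6,7,10,11,14,15): XOR of data positions = 0⊕0⊕0⊕0⊕0⊕0⊕0 = 0
p4 (pos 4,5,6,7,12,13,14,15): XOR of data positions = 1⊕0⊕0⊕1⊕0⊕0⊕0 = 0
p8 (pos 8,9,10,11,12,13,14,15): XOR of data positions = 0⊕0⊕0⊕1⊕0⊕0⊕0 = 1
Codeword: 100010010001000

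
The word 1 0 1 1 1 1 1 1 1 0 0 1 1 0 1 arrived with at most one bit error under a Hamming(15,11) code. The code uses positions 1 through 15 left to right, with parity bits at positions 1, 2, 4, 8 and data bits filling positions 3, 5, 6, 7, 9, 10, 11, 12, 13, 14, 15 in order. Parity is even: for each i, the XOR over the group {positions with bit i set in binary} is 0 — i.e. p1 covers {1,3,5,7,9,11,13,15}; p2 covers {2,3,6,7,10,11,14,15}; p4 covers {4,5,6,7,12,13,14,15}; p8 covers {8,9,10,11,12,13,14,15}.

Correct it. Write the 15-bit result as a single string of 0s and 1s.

s1 (pos 1,3,5,7,9,11,13,15): 1⊕1⊕1⊕1⊕1⊕0⊕1⊕1 = 1
s2 (pos 2,3,6,7,10,11,14,15): 0⊕1⊕1⊕1⊕0⊕0⊕0⊕1 = 0
s4 (pos 4,5,6,7,12,13,14,15): 1⊕1⊕1⊕1⊕1⊕1⊕0⊕1 = 1
s8 (pos 8,9,10,11,12,13,14,15): 1⊕1⊕0⊕0⊕1⊕1⊕0⊕1 = 1
Syndrome s8…s1 = 1101 → error at position 13.
Flip position 13: 101111111001101 → 101111111001001

101111111001001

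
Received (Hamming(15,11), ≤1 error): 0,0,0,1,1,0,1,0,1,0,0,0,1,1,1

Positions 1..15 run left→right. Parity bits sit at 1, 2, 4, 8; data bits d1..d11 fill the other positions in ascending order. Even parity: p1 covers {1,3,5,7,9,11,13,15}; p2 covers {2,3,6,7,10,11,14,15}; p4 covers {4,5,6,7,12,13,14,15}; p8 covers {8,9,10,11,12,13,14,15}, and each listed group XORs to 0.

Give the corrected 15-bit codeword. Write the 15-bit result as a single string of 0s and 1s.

001110101000111

s1 (pos 1,3,5,7,9,11,13,15): 0⊕0⊕1⊕1⊕1⊕0⊕1⊕1 = 1
s2 (pos 2,3,6,7,10,11,14,15): 0⊕0⊕0⊕1⊕0⊕0⊕1⊕1 = 1
s4 (pos 4,5,6,7,12,13,14,15): 1⊕1⊕0⊕1⊕0⊕1⊕1⊕1 = 0
s8 (pos 8,9,10,11,12,13,14,15): 0⊕1⊕0⊕0⊕0⊕1⊕1⊕1 = 0
Syndrome s8…s1 = 0011 → error at position 3.
Flip position 3: 000110101000111 → 001110101000111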